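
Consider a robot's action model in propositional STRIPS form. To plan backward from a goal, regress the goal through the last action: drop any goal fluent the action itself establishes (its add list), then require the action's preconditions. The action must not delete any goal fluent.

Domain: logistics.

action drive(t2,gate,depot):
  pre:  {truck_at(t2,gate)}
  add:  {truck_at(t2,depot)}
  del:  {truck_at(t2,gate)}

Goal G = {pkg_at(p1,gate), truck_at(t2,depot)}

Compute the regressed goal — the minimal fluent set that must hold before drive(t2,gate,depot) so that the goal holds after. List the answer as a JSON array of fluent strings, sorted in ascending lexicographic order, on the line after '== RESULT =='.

Regress:
  G ∩ del = {}  (empty — regression defined)
  G \ add = {pkg_at(p1,gate), truck_at(t2,depot)} \ {truck_at(t2,depot)} = {pkg_at(p1,gate)}
  ∪ pre   = {pkg_at(p1,gate)} ∪ {truck_at(t2,gate)}
          = {pkg_at(p1,gate), truck_at(t2,gate)}

== RESULT ==
["pkg_at(p1,gate)", "truck_at(t2,gate)"]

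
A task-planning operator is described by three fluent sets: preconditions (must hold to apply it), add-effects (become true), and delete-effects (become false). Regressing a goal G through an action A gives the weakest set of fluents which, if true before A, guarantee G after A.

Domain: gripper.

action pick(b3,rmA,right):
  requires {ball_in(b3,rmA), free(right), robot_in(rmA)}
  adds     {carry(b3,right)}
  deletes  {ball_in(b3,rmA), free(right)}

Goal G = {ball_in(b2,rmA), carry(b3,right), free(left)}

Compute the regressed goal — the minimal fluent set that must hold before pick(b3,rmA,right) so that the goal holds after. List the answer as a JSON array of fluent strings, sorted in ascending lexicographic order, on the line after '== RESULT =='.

Regress:
  G ∩ del = {}  (empty — regression defined)
  G \ add = {ball_in(b2,rmA), carry(b3,right), free(left)} \ {carry(b3,right)} = {ball_in(b2,rmA), free(left)}
  ∪ pre   = {ball_in(b2,rmA), free(left)} ∪ {ball_in(b3,rmA), free(right), robot_in(rmA)}
          = {ball_in(b2,rmA), ball_in(b3,rmA), free(left), free(right), robot_in(rmA)}

== RESULT ==
["ball_in(b2,rmA)", "ball_in(b3,rmA)", "free(left)", "free(right)", "robot_in(rmA)"]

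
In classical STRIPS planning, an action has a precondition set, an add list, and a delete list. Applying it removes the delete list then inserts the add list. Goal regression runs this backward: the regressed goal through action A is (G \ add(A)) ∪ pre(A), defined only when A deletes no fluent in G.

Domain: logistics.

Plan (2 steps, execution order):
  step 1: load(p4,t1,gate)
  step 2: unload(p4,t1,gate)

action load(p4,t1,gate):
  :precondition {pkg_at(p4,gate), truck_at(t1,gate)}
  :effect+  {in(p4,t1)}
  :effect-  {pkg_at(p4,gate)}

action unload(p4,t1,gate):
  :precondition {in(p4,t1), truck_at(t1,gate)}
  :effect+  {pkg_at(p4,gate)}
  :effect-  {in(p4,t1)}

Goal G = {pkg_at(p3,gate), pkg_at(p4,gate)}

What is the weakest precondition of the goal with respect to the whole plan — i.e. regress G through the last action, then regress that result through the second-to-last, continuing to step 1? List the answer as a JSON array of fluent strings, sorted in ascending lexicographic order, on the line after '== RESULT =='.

Regress step by step:
  through step 2 (unload(p4,t1,gate)): drop {pkg_at(p4,gate)}, keep {pkg_at(p3,gate)}, require {in(p4,t1), truck_at(t1,gate)}
    → {in(p4,t1), pkg_at(p3,gate), truck_at(t1,gate)}
  through step 1 (load(p4,t1,gate)): drop {in(p4,t1)}, keep {pkg_at(p3,gate), truck_at(t1,gate)}, require {pkg_at(p4,gate), truck_at(t1,gate)}
    → {pkg_at(p3,gate), pkg_at(p4,gate), truck_at(t1,gate)}

== RESULT ==
["pkg_at(p3,gate)", "pkg_at(p4,gate)", "truck_at(t1,gate)"]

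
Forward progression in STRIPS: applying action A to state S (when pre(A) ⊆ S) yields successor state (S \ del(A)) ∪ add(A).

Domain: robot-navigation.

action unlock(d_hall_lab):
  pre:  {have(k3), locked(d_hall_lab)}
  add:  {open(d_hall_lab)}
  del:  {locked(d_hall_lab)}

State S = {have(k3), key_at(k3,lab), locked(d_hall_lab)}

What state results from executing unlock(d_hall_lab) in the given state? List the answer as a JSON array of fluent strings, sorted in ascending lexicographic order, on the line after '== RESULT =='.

Progress:
  pre ⊆ S: {have(k3), locked(d_hall_lab)} ⊆ S  — applicable
  S \ del = {have(k3), key_at(k3,lab)}
  ∪ add   = {have(k3), key_at(k3,lab), open(d_hall_lab)}

== RESULT ==
["have(k3)", "key_at(k3,lab)", "open(d_hall_lab)"]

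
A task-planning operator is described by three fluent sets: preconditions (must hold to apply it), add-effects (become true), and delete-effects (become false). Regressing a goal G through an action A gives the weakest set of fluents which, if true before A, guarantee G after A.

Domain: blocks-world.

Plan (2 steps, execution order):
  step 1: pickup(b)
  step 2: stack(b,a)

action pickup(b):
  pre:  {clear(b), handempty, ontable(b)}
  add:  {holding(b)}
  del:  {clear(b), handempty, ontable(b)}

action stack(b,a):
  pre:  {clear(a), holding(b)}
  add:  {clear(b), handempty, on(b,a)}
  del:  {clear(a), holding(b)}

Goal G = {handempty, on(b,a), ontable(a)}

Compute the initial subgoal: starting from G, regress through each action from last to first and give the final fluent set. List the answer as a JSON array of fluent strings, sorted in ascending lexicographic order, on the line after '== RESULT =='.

Regress step by step:
  through step 2 (stack(b,a)): drop {handempty, on(b,a)}, keep {ontable(a)}, require {clear(a), holding(b)}
    → {clear(a), holding(b), ontable(a)}
  through step 1 (pickup(b)): drop {holding(b)}, keep {clear(a), ontable(a)}, require {clear(b), handempty, ontable(b)}
    → {clear(a), clear(b), handempty, ontable(a), ontable(b)}

== RESULT ==
["clear(a)", "clear(b)", "handempty", "ontable(a)", "ontable(b)"]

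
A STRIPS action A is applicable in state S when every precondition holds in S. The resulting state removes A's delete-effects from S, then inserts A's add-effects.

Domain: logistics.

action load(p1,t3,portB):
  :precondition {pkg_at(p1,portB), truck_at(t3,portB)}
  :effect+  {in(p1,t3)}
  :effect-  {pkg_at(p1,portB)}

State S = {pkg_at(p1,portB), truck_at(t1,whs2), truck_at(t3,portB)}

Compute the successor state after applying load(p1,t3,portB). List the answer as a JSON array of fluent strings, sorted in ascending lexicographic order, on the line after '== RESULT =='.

Progress:
  pre ⊆ S: {pkg_at(p1,portB), truck_at(t3,portB)} ⊆ S  — applicable
  S \ del = {truck_at(t1,whs2), truck_at(t3,portB)}
  ∪ add   = {in(p1,t3), truck_at(t1,whs2), truck_at(t3,portB)}

== RESULT ==
["in(p1,t3)", "truck_at(t1,whs2)", "truck_at(t3,portB)"]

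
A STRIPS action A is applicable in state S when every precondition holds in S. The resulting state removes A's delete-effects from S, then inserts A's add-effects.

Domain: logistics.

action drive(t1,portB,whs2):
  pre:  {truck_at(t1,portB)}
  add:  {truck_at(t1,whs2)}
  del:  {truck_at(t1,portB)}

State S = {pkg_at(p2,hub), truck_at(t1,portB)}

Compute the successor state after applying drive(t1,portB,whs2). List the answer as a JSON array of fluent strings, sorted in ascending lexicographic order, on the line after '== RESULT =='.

Progress:
  pre ⊆ S: {truck_at(t1,portB)} ⊆ S  — applicable
  S \ del = {pkg_at(p2,hub)}
  ∪ add   = {pkg_at(p2,hub), truck_at(t1,whs2)}

== RESULT ==
["pkg_at(p2,hub)", "truck_at(t1,whs2)"]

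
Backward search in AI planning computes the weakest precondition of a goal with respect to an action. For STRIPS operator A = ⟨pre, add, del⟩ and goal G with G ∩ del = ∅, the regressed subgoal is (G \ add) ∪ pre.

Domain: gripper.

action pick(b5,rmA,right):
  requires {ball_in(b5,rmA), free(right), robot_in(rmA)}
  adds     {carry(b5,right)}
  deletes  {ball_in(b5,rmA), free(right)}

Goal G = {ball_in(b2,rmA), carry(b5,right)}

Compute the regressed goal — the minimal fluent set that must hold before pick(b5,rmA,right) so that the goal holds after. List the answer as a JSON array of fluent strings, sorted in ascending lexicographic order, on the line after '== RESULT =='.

Regress:
  G ∩ del = {}  (empty — regression defined)
  G \ add = {ball_in(b2,rmA), carry(b5,right)} \ {carry(b5,right)} = {ball_in(b2,rmA)}
  ∪ pre   = {ball_in(b2,rmA)} ∪ {ball_in(b5,rmA), free(right), robot_in(rmA)}
          = {ball_in(b2,rmA), ball_in(b5,rmA), free(right), robot_in(rmA)}

== RESULT ==
["ball_in(b2,rmA)", "ball_in(b5,rmA)", "free(right)", "robot_in(rmA)"]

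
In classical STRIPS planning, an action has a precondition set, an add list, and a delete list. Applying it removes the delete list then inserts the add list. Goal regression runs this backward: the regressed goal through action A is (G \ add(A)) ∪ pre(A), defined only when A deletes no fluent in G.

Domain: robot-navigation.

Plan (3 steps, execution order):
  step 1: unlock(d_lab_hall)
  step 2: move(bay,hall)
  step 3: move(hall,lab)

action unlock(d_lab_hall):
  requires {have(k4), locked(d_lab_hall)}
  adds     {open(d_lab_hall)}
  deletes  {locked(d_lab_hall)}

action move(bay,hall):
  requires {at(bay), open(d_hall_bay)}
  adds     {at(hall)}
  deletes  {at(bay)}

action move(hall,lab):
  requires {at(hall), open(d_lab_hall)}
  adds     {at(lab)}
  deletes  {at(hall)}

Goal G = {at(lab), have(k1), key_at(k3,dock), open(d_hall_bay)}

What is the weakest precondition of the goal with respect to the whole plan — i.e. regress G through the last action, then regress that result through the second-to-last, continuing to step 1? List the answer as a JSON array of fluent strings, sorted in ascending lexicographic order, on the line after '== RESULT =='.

Work backward from the goal:
  through step 3 (move(hall,lab)): drop {at(lab)}, keep {have(k1), key_at(k3,dock), open(d_hall_bay)}, require {at(hall), open(d_lab_hall)}
    → {at(hall), have(k1), key_at(k3,dock), open(d_hall_bay), open(d_lab_hall)}
  through step 2 (move(bay,hall)): drop {at(hall)}, keep {have(k1), key_at(k3,dock), open(d_hall_bay), open(d_lab_hall)}, require {at(bay), open(d_hall_bay)}
    → {at(bay), have(k1), key_at(k3,dock), open(d_hall_bay), open(d_lab_hall)}
  through step 1 (unlock(d_lab_hall)): drop {open(d_lab_hall)}, keep {at(bay), have(k1), key_at(k3,dock), open(d_hall_bay)}, require {have(k4), locked(d_lab_hall)}
    → {at(bay), have(k1), have(k4), key_at(k3,dock), locked(d_lab_hall), open(d_hall_bay)}

== RESULT ==
["at(bay)", "have(k1)", "have(k4)", "key_at(k3,dock)", "locked(d_lab_hall)", "open(d_hall_bay)"]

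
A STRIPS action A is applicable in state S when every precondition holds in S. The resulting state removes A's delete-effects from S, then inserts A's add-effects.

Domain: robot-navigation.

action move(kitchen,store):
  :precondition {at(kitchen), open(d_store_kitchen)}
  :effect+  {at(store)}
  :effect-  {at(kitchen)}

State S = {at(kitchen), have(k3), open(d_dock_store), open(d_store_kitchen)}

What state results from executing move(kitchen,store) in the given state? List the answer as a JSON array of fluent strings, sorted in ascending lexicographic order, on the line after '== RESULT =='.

Progress:
  pre ⊆ S: {at(kitchen), open(d_store_kitchen)} ⊆ S  — applicable
  S \ del = {have(k3), open(d_dock_store), open(d_store_kitchen)}
  ∪ add   = {at(store), have(k3), open(d_dock_store), open(d_store_kitchen)}

== RESULT ==
["at(store)", "have(k3)", "open(d_dock_store)", "open(d_store_kitchen)"]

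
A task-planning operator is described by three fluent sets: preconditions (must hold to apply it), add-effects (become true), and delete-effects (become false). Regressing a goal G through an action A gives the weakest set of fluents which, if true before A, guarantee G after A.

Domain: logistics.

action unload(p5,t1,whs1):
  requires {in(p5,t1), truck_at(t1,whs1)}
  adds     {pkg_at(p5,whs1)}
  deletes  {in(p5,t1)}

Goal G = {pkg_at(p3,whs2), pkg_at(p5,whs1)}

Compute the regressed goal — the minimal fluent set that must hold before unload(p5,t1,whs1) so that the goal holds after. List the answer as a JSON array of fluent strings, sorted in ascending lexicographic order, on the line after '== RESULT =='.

Regress:
  G ∩ del = {}  (empty — regression defined)
  G \ add = {pkg_at(p3,whs2), pkg_at(p5,whs1)} \ {pkg_at(p5,whs1)} = {pkg_at(p3,whs2)}
  ∪ pre   = {pkg_at(p3,whs2)} ∪ {in(p5,t1), truck_at(t1,whs1)}
          = {in(p5,t1), pkg_at(p3,whs2), truck_at(t1,whs1)}

== RESULT ==
["in(p5,t1)", "pkg_at(p3,whs2)", "truck_at(t1,whs1)"]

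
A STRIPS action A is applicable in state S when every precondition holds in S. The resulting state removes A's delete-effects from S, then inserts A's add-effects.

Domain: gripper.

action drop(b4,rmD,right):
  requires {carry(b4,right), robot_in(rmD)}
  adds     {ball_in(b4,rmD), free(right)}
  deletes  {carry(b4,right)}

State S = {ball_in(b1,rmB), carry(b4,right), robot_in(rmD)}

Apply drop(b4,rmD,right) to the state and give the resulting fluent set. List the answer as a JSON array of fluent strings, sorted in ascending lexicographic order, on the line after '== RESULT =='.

Progress:
  pre ⊆ S: {carry(b4,right), robot_in(rmD)} ⊆ S  — applicable
  S \ del = {ball_in(b1,rmB), robot_in(rmD)}
  ∪ add   = {ball_in(b1,rmB), ball_in(b4,rmD), free(right), robot_in(rmD)}

== RESULT ==
["ball_in(b1,rmB)", "ball_in(b4,rmD)", "free(right)", "robot_in(rmD)"]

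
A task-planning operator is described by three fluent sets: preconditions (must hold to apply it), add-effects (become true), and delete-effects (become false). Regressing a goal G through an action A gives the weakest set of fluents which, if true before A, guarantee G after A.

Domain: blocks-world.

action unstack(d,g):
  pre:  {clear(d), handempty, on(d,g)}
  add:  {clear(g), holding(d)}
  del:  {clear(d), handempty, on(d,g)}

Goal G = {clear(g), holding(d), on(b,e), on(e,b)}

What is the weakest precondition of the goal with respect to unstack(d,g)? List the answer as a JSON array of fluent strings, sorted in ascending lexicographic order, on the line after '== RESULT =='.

Regress:
  G ∩ del = {}  (empty — regression defined)
  G \ add = {clear(g), holding(d), on(b,e), on(e,b)} \ {clear(g), holding(d)} = {on(b,e), on(e,b)}
  ∪ pre   = {on(b,e), on(e,b)} ∪ {clear(d), handempty, on(d,g)}
          = {clear(d), handempty, on(b,e), on(d,g), on(e,b)}

== RESULT ==
["clear(d)", "handempty", "on(b,e)", "on(d,g)", "on(e,b)"]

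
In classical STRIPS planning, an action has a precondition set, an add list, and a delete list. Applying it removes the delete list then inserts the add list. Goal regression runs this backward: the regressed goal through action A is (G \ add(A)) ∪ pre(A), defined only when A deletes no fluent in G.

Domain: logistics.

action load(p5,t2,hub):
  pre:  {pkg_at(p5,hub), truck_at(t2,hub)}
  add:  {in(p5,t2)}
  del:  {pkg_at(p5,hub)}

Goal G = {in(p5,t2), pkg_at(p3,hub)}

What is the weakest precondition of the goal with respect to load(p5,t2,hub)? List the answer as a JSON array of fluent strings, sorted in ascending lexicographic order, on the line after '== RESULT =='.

Regress:
  G ∩ del = {}  (empty — regression defined)
  G \ add = {in(p5,t2), pkg_at(p3,hub)} \ {in(p5,t2)} = {pkg_at(p3,hub)}
  ∪ pre   = {pkg_at(p3,hub)} ∪ {pkg_at(p5,hub), truck_at(t2,hub)}
          = {pkg_at(p3,hub), pkg_at(p5,hub), truck_at(t2,hub)}

== RESULT ==
["pkg_at(p3,hub)", "pkg_at(p5,hub)", "truck_at(t2,hub)"]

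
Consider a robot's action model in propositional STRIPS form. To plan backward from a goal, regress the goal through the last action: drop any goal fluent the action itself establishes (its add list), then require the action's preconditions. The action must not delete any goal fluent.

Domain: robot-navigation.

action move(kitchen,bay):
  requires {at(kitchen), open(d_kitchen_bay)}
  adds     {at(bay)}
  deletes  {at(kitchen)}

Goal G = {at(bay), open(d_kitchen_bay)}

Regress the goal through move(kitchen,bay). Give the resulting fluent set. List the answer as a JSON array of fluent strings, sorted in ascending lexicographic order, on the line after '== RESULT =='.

Compute (G \ add) ∪ pre:
  G ∩ del = {}  (empty — regression defined)
  G \ add = {at(bay), open(d_kitchen_bay)} \ {at(bay)} = {open(d_kitchen_bay)}
  ∪ pre   = {open(d_kitchen_bay)} ∪ {at(kitchen), open(d_kitchen_bay)}
          = {at(kitchen), open(d_kitchen_bay)}

== RESULT ==
["at(kitchen)", "open(d_kitchen_bay)"]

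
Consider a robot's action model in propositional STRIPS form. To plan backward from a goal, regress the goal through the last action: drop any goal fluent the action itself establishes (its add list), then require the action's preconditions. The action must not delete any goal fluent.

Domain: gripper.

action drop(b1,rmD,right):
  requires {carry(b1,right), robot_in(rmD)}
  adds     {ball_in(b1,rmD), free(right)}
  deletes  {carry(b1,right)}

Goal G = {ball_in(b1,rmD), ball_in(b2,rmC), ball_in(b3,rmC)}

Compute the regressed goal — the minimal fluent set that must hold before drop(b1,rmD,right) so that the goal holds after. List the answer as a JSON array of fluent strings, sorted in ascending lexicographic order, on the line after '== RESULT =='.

Regress:
  G ∩ del = {}  (empty — regression defined)
  G \ add = {ball_in(b1,rmD), ball_in(b2,rmC), ball_in(b3,rmC)} \ {ball_in(b1,rmD), free(right)} = {ball_in(b2,rmC), ball_in(b3,rmC)}
  ∪ pre   = {ball_in(b2,rmC), ball_in(b3,rmC)} ∪ {carry(b1,right), robot_in(rmD)}
          = {ball_in(b2,rmC), ball_in(b3,rmC), carry(b1,right), robot_in(rmD)}

== RESULT ==
["ball_in(b2,rmC)", "ball_in(b3,rmC)", "carry(b1,right)", "robot_in(rmD)"]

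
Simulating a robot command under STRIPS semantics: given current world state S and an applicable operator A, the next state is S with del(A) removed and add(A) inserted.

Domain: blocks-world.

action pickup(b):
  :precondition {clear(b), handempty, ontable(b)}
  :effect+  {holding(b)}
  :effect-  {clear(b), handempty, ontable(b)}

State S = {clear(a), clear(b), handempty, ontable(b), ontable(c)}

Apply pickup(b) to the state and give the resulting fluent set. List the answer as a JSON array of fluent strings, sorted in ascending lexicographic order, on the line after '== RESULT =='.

Compute (S \ del) ∪ add:
  pre ⊆ S: {clear(b), handempty, ontable(b)} ⊆ S  — applicable
  S \ del = {clear(a), ontable(c)}
  ∪ add   = {clear(a), holding(b), ontable(c)}

== RESULT ==
["clear(a)", "holding(b)", "ontable(c)"]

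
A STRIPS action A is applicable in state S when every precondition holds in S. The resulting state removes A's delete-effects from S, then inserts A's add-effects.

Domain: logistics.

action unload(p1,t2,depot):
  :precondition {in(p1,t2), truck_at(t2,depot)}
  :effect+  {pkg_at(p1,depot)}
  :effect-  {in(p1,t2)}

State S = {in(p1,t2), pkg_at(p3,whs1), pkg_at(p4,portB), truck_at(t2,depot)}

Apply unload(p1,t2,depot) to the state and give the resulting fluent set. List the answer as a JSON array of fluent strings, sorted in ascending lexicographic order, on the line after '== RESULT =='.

Compute (S \ del) ∪ add:
  pre ⊆ S: {in(p1,t2), truck_at(t2,depot)} ⊆ S  — applicable
  S \ del = {pkg_at(p3,whs1), pkg_at(p4,portB), truck_at(t2,depot)}
  ∪ add   = {pkg_at(p1,depot), pkg_at(p3,whs1), pkg_at(p4,portB), truck_at(t2,depot)}

== RESULT ==
["pkg_at(p1,depot)", "pkg_at(p3,whs1)", "pkg_at(p4,portB)", "truck_at(t2,depot)"]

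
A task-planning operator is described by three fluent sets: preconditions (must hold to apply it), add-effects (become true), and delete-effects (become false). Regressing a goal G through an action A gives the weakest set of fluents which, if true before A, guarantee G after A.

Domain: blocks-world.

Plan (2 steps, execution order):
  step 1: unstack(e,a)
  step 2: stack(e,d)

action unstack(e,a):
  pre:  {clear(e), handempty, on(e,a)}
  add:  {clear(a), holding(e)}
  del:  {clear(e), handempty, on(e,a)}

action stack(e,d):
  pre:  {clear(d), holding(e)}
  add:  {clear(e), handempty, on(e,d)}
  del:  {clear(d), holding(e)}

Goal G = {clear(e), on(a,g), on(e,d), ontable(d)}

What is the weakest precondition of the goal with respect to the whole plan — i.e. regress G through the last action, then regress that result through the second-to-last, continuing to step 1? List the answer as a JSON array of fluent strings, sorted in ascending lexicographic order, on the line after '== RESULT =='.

Regress step by step:
  through step 2 (stack(e,d)): drop {clear(e), on(e,d)}, keep {on(a,g), ontable(d)}, require {clear(d), holding(e)}
    → {clear(d), holding(e), on(a,g), ontable(d)}
  through step 1 (unstack(e,a)): drop {holding(e)}, keep {clear(d), on(a,g), ontable(d)}, require {clear(e), handempty, on(e,a)}
    → {clear(d), clear(e), handempty, on(a,g), on(e,a), ontable(d)}

== RESULT ==
["clear(d)", "clear(e)", "handempty", "on(a,g)", "on(e,a)", "ontable(d)"]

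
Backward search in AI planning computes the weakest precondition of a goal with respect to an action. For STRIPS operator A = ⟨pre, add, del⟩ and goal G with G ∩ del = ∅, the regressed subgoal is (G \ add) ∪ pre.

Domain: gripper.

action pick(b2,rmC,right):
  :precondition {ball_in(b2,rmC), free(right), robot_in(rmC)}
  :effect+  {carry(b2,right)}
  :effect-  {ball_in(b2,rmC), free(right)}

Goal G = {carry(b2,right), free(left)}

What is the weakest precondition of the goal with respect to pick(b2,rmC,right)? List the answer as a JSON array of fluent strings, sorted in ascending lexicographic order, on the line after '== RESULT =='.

Regress:
  G ∩ del = {}  (empty — regression defined)
  G \ add = {carry(b2,right), free(left)} \ {carry(b2,right)} = {free(left)}
  ∪ pre   = {free(left)} ∪ {ball_in(b2,rmC), free(right), robot_in(rmC)}
          = {ball_in(b2,rmC), free(left), free(right), robot_in(rmC)}

== RESULT ==
["ball_in(b2,rmC)", "free(left)", "free(right)", "robot_in(rmC)"]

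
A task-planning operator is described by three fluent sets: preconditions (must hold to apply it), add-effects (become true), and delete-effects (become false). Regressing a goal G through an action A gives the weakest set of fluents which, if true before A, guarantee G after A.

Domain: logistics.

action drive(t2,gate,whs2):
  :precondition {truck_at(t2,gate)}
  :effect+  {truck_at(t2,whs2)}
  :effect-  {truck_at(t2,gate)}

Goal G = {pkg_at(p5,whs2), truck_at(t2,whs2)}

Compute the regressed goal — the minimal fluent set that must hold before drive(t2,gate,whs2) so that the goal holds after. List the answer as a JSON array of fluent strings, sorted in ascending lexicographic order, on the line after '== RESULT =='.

Compute (G \ add) ∪ pre:
  G ∩ del = {}  (empty — regression defined)
  G \ add = {pkg_at(p5,whs2), truck_at(t2,whs2)} \ {truck_at(t2,whs2)} = {pkg_at(p5,whs2)}
  ∪ pre   = {pkg_at(p5,whs2)} ∪ {truck_at(t2,gate)}
          = {pkg_at(p5,whs2), truck_at(t2,gate)}

== RESULT ==
["pkg_at(p5,whs2)", "truck_at(t2,gate)"]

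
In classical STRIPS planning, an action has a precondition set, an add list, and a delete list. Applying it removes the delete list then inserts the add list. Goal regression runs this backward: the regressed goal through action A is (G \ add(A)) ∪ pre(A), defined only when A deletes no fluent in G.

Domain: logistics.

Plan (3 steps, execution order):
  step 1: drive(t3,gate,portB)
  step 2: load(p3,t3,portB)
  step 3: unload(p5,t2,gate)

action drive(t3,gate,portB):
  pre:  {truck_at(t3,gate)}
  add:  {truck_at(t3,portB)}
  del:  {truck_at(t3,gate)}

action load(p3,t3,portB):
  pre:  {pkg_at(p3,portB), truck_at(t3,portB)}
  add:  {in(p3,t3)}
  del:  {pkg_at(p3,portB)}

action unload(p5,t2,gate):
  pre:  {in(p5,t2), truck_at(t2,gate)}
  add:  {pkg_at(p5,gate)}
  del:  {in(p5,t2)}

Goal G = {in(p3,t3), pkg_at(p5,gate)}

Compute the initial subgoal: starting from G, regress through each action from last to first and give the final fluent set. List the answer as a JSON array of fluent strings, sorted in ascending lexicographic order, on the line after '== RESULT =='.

Regress step by step:
  through step 3 (unload(p5,t2,gate)): drop {pkg_at(p5,gate)}, keep {in(p3,t3)}, require {in(p5,t2), truck_at(t2,gate)}
    → {in(p3,t3), in(p5,t2), truck_at(t2,gate)}
  through step 2 (load(p3,t3,portB)): drop {in(p3,t3)}, keep {in(p5,t2), truck_at(t2,gate)}, require {pkg_at(p3,portB), truck_at(t3,portB)}
    → {in(p5,t2), pkg_at(p3,portB), truck_at(t2,gate), truck_at(t3,portB)}
  through step 1 (drive(t3,gate,portB)): drop {truck_at(t3,portB)}, keep {in(p5,t2), pkg_at(p3,portB), truck_at(t2,gate)}, require {truck_at(t3,gate)}
    → {in(p5,t2), pkg_at(p3,portB), truck_at(t2,gate), truck_at(t3,gate)}

== RESULT ==
["in(p5,t2)", "pkg_at(p3,portB)", "truck_at(t2,gate)", "truck_at(t3,gate)"]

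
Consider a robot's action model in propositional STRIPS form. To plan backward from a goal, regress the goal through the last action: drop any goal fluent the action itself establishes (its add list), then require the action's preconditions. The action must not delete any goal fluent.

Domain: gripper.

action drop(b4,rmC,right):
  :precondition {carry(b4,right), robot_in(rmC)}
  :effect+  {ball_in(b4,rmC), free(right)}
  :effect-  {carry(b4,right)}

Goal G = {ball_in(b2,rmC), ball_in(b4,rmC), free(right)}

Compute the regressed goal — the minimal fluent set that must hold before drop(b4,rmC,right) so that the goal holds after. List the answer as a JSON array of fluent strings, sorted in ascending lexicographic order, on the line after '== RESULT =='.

Regress:
  G ∩ del = {}  (empty — regression defined)
  G \ add = {ball_in(b2,rmC), ball_in(b4,rmC), free(right)} \ {ball_in(b4,rmC), free(right)} = {ball_in(b2,rmC)}
  ∪ pre   = {ball_in(b2,rmC)} ∪ {carry(b4,right), robot_in(rmC)}
          = {ball_in(b2,rmC), carry(b4,right), robot_in(rmC)}

== RESULT ==
["ball_in(b2,rmC)", "carry(b4,right)", "robot_in(rmC)"]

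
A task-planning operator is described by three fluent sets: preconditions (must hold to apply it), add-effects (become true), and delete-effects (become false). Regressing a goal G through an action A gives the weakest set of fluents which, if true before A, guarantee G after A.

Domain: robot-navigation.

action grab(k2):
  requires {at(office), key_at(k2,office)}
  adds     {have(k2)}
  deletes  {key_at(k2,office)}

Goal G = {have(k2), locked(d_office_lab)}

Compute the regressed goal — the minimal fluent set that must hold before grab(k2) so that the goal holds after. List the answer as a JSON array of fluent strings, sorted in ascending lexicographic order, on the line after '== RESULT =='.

Compute (G \ add) ∪ pre:
  G ∩ del = {}  (empty — regression defined)
  G \ add = {have(k2), locked(d_office_lab)} \ {have(k2)} = {locked(d_office_lab)}
  ∪ pre   = {locked(d_office_lab)} ∪ {at(office), key_at(k2,office)}
          = {at(office), key_at(k2,office), locked(d_office_lab)}

== RESULT ==
["at(office)", "key_at(k2,office)", "locked(d_office_lab)"]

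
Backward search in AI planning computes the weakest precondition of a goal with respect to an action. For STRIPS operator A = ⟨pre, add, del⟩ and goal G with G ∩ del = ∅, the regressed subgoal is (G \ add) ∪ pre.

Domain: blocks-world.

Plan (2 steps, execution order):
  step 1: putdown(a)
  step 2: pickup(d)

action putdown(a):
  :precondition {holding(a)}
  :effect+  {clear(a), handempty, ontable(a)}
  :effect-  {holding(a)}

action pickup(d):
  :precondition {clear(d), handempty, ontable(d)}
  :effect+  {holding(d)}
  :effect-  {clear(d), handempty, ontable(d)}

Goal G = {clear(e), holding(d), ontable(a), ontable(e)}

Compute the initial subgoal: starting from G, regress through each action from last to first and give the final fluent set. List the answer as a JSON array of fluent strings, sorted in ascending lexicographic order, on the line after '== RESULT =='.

Regress step by step:
  through step 2 (pickup(d)): drop {holding(d)}, keep {clear(e), ontable(a), ontable(e)}, require {clear(d), handempty, ontable(d)}
    → {clear(d), clear(e), handempty, ontable(a), ontable(d), ontable(e)}
  through step 1 (putdown(a)): drop {handempty, ontable(a)}, keep {clear(d), clear(e), ontable(d), ontable(e)}, require {holding(a)}
    → {clear(d), clear(e), holding(a), ontable(d), ontable(e)}

== RESULT ==
["clear(d)", "clear(e)", "holding(a)", "ontable(d)", "ontable(e)"]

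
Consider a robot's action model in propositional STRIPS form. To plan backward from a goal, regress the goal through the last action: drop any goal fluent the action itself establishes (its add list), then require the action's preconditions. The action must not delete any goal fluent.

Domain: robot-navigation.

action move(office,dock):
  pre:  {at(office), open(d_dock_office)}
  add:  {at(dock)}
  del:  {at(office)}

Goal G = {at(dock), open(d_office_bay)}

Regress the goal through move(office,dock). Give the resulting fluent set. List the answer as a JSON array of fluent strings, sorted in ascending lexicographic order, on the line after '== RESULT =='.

Compute (G \ add) ∪ pre:
  G ∩ del = {}  (empty — regression defined)
  G \ add = {at(dock), open(d_office_bay)} \ {at(dock)} = {open(d_office_bay)}
  ∪ pre   = {open(d_office_bay)} ∪ {at(office), open(d_dock_office)}
          = {at(office), open(d_dock_office), open(d_office_bay)}

== RESULT ==
["at(office)", "open(d_dock_office)", "open(d_office_bay)"]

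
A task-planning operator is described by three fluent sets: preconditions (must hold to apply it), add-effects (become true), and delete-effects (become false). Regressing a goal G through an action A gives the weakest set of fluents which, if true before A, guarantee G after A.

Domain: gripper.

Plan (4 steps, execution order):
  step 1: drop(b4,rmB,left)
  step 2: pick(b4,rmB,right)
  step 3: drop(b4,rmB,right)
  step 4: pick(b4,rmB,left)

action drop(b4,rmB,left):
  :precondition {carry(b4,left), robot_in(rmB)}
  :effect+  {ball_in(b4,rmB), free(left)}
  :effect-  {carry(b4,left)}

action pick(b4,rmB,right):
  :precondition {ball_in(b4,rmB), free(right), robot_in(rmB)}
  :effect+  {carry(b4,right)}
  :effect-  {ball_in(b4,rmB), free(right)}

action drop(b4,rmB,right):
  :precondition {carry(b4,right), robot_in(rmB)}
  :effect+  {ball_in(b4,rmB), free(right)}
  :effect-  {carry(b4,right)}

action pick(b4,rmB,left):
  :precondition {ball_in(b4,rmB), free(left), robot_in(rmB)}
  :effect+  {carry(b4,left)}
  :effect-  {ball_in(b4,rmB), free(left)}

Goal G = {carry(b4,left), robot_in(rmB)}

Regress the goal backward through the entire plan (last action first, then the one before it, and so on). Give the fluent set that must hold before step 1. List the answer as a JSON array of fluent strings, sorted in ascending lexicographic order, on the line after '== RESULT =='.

Regress step by step:
  through step 4 (pick(b4,rmB,left)): drop {carry(b4,left)}, keep {robot_in(rmB)}, require {ball_in(b4,rmB), free(left), robot_in(rmB)}
    → {ball_in(b4,rmB), free(left), robot_in(rmB)}
  through step 3 (drop(b4,rmB,right)): drop {ball_in(b4,rmB)}, keep {free(left), robot_in(rmB)}, require {carry(b4,right), robot_in(rmB)}
    → {carry(b4,right), free(left), robot_in(rmB)}
  through step 2 (pick(b4,rmB,right)): drop {carry(b4,right)}, keep {free(left), robot_in(rmB)}, require {ball_in(b4,rmB), free(right), robot_in(rmB)}
    → {ball_in(b4,rmB), free(left), free(right), robot_in(rmB)}
  through step 1 (drop(b4,rmB,left)): drop {ball_in(b4,rmB), free(left)}, keep {free(right), robot_in(rmB)}, require {carry(b4,left), robot_in(rmB)}
    → {carry(b4,left), free(right), robot_in(rmB)}

== RESULT ==
["carry(b4,left)", "free(right)", "robot_in(rmB)"]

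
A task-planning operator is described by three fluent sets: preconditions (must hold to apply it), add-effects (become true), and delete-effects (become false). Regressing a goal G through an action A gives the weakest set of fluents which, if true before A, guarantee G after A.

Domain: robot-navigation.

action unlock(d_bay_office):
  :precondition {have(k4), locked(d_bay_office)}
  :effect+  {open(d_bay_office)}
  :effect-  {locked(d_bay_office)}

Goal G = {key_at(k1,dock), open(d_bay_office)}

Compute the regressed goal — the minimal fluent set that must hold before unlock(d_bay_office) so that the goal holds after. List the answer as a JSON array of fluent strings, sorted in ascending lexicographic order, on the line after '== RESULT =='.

Regress:
  G ∩ del = {}  (empty — regression defined)
  G \ add = {key_at(k1,dock), open(d_bay_office)} \ {open(d_bay_office)} = {key_at(k1,dock)}
  ∪ pre   = {key_at(k1,dock)} ∪ {have(k4), locked(d_bay_office)}
          = {have(k4), key_at(k1,dock), locked(d_bay_office)}

== RESULT ==
["have(k4)", "key_at(k1,dock)", "locked(d_bay_office)"]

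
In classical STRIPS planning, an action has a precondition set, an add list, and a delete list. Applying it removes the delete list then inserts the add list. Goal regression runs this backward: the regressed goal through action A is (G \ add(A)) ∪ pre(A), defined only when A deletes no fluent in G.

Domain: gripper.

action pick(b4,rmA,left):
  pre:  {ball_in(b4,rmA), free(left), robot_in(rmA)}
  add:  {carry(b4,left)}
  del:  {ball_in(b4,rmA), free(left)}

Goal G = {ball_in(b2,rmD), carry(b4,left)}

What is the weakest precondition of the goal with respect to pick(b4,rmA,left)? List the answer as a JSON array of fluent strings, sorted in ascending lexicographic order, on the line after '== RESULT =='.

Compute (G \ add) ∪ pre:
  G ∩ del = {}  (empty — regression defined)
  G \ add = {ball_in(b2,rmD), carry(b4,left)} \ {carry(b4,left)} = {ball_in(b2,rmD)}
  ∪ pre   = {ball_in(b2,rmD)} ∪ {ball_in(b4,rmA), free(left), robot_in(rmA)}
          = {ball_in(b2,rmD), ball_in(b4,rmA), free(left), robot_in(rmA)}

== RESULT ==
["ball_in(b2,rmD)", "ball_in(b4,rmA)", "free(left)", "robot_in(rmA)"]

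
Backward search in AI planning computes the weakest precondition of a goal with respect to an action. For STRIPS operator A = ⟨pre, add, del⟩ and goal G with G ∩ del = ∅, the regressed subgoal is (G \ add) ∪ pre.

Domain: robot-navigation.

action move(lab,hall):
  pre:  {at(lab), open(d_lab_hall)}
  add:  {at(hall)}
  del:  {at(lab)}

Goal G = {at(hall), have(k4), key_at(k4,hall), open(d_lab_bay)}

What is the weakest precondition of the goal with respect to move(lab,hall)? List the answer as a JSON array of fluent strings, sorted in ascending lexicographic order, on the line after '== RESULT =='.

Compute (G \ add) ∪ pre:
  G ∩ del = {}  (empty — regression defined)
  G \ add = {at(hall), have(k4), key_at(k4,hall), open(d_lab_bay)} \ {at(hall)} = {have(k4), key_at(k4,hall), open(d_lab_bay)}
  ∪ pre   = {have(k4), key_at(k4,hall), open(d_lab_bay)} ∪ {at(lab), open(d_lab_hall)}
          = {at(lab), have(k4), key_at(k4,hall), open(d_lab_bay), open(d_lab_hall)}

== RESULT ==
["at(lab)", "have(k4)", "key_at(k4,hall)", "open(d_lab_bay)", "open(d_lab_hall)"]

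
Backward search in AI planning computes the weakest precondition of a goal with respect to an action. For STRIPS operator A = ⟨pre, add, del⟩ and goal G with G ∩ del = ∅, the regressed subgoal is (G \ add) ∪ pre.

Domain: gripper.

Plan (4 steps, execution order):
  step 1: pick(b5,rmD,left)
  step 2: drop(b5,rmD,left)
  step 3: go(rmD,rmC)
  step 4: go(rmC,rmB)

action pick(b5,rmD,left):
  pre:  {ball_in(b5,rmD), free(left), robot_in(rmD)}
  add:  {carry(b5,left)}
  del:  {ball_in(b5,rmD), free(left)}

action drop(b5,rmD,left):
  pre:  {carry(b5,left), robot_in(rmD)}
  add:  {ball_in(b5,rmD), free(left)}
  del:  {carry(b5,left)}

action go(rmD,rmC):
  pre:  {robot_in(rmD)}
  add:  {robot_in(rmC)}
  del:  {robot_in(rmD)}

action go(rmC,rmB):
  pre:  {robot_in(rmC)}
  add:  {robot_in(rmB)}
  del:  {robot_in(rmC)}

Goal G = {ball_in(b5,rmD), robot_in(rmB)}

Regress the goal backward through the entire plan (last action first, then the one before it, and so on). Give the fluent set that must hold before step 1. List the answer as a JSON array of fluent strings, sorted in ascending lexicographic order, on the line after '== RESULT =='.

Regress step by step:
  through step 4 (go(rmC,rmB)): drop {robot_in(rmB)}, keep {ball_in(b5,rmD)}, require {robot_in(rmC)}
    → {ball_in(b5,rmD), robot_in(rmC)}
  through step 3 (go(rmD,rmC)): drop {robot_in(rmC)}, keep {ball_in(b5,rmD)}, require {robot_in(rmD)}
    → {ball_in(b5,rmD), robot_in(rmD)}
  through step 2 (drop(b5,rmD,left)): drop {ball_in(b5,rmD)}, keep {robot_in(rmD)}, require {carry(b5,left), robot_in(rmD)}
    → {carry(b5,left), robot_in(rmD)}
  through step 1 (pick(b5,rmD,left)): drop {carry(b5,left)}, keep {robot_in(rmD)}, require {ball_in(b5,rmD), free(left), robot_in(rmD)}
    → {ball_in(b5,rmD), free(left), robot_in(rmD)}

== RESULT ==
["ball_in(b5,rmD)", "free(left)", "robot_in(rmD)"]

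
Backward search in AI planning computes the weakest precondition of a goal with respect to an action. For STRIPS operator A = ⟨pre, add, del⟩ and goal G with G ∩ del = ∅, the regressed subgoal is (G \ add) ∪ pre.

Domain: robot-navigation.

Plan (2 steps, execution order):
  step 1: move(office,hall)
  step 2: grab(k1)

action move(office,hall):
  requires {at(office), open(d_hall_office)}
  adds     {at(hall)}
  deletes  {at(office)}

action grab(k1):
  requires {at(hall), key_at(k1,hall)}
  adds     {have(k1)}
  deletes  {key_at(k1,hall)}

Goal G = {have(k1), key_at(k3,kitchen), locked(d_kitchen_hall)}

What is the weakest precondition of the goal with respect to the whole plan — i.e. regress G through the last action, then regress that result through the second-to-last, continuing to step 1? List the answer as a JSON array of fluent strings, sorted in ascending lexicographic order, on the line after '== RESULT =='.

Work backward from the goal:
  through step 2 (grab(k1)): drop {have(k1)}, keep {key_at(k3,kitchen), locked(d_kitchen_hall)}, require {at(hall), key_at(k1,hall)}
    → {at(hall), key_at(k1,hall), key_at(k3,kitchen), locked(d_kitchen_hall)}
  through step 1 (move(office,hall)): drop {at(hall)}, keep {key_at(k1,hall), key_at(k3,kitchen), locked(d_kitchen_hall)}, require {at(office), open(d_hall_office)}
    → {at(office), key_at(k1,hall), key_at(k3,kitchen), locked(d_kitchen_hall), open(d_hall_office)}

== RESULT ==
["at(office)", "key_at(k1,hall)", "key_at(k3,kitchen)", "locked(d_kitchen_hall)", "open(d_hall_office)"]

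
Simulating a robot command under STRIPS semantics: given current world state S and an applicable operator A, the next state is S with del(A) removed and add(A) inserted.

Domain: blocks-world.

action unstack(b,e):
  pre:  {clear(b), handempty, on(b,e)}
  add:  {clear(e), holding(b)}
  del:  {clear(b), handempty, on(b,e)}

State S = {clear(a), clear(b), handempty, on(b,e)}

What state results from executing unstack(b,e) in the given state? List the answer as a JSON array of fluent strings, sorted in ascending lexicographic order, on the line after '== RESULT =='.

Compute (S \ del) ∪ add:
  pre ⊆ S: {clear(b), handempty, on(b,e)} ⊆ S  — applicable
  S \ del = {clear(a)}
  ∪ add   = {clear(a), clear(e), holding(b)}

== RESULT ==
["clear(a)", "clear(e)", "holding(b)"]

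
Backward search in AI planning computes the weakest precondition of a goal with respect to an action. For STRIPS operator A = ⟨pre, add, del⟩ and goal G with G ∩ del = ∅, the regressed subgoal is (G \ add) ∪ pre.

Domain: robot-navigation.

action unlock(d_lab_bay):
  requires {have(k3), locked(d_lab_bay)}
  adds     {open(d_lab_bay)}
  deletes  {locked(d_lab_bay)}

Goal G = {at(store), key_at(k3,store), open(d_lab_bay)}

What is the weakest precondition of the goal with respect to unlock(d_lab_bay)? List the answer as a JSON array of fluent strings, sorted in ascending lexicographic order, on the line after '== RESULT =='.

Regress:
  G ∩ del = {}  (empty — regression defined)
  G \ add = {at(store), key_at(k3,store), open(d_lab_bay)} \ {open(d_lab_bay)} = {at(store), key_at(k3,store)}
  ∪ pre   = {at(store), key_at(k3,store)} ∪ {have(k3), locked(d_lab_bay)}
          = {at(store), have(k3), key_at(k3,store), locked(d_lab_bay)}

== RESULT ==
["at(store)", "have(k3)", "key_at(k3,store)", "locked(d_lab_bay)"]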